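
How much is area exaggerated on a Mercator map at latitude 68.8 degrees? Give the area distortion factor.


area_distortion = 1/cos^2(68.8) = 7.647

7.647


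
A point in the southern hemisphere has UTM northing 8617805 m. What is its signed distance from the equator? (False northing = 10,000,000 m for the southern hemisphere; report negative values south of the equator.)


For southern: actual = 8617805 - 10000000 = -1382195 m

-1382195 m


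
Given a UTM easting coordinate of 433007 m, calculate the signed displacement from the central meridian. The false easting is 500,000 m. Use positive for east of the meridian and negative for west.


displacement = 433007 - 500000 = -66993 m

-66993 m


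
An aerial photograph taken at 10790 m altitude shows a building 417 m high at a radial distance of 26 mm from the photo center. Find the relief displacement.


d = h * r / H = 417 * 26 / 10790 = 1.0 mm

1.0 mm


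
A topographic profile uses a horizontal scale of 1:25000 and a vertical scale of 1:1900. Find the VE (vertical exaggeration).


VE = horizontal_scale / vertical_scale = 25000 / 1900 ≈ 13.2

13.2x


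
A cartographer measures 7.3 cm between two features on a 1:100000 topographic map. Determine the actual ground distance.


ground = 7.3 cm * 100000 / 100 = 7300.0 m = 7.3 km

7.3 km


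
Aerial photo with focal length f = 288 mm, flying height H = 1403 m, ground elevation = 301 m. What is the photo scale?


scale = f / (H - h) = 288 mm / 1102 m = 288 / 1102000 = 1:3826

1:3826


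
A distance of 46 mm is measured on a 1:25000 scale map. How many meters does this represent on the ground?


ground = 46 mm * 25000 / 1000 = 1150.0 m

1150.0 m


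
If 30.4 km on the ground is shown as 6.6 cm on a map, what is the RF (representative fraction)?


ground = 30.4 km = 3040000 cm; RF denominator = ground / map = 3040000 / 6.6 ≈ 460606; RF = 1:460606

1:460606


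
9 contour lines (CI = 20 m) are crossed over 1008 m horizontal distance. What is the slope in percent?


elevation change = 9 * 20 = 180 m
slope = 180 / 1008 * 100 = 17.9%

17.9%


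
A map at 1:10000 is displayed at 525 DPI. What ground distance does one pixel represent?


pixel_cm = 2.54 / 525 ≈ 0.004838 cm
ground = pixel_cm * 10000 / 100 = 2.54 * 10000 / (525 * 100) = 25400 / 52500 ≈ 0.48 m

0.48 m


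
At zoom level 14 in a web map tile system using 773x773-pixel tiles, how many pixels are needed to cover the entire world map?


tiles per axis = 2^14 = 16384
total tiles = 16384^2 = 268435456
pixels per axis = 16384 * 773 = 12664832
total pixels = 12664832^2 = 160397969588224

160397969588224 pixels


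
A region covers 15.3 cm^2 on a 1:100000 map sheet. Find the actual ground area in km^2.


ground_area = 15.3 * (100000/100)^2 = 15300000.0 m^2 = 15.3 km^2

15.3 km^2


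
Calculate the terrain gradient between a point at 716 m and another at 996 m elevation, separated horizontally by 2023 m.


gradient = (996 - 716) / 2023 = 280 / 2023 = 0.1384

0.1384


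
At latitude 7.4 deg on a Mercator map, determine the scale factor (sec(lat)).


SF = 1 / cos(7.4) = 1 / 0.991671 = 1.008

1.008


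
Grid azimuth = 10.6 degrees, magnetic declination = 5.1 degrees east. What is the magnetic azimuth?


magnetic azimuth = grid azimuth - declination (east +ve)
mag_az = 10.6 - 5.1 = 5.5 degrees

5.5 degrees


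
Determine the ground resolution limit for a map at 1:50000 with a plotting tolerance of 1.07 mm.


ground = 1.07 mm * 50000 / 1000 = 53.5 m

53.5 m


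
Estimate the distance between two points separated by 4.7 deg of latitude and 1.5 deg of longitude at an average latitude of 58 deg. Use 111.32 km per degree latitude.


dlat_km = 4.7 * 111.32 = 523.204
dlon_km = 1.5 * 111.32 * cos(58) ≈ 88.486
dist = sqrt(523.204^2 + 88.486^2) ≈ 530.6 km

530.6 km


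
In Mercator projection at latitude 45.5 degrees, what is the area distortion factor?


area_distortion = 1/cos^2(45.5) = 2.036

2.036


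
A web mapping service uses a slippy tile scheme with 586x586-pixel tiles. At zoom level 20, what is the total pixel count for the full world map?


tiles per axis = 2^20 = 1048576
total tiles = 1048576^2 = 1099511627776
pixels per axis = 1048576 * 586 = 614465536
total pixels = 614465536^2 = 377567894931767296

377567894931767296 pixels


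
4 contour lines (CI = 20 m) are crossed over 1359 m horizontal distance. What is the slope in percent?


elevation change = 4 * 20 = 80 m
slope = 80 / 1359 * 100 = 5.9%

5.9%


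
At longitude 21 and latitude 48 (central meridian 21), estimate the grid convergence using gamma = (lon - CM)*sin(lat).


gamma = (21 - 21) * sin(48) = 0 * 0.743145 = 0.0 degrees

0.0 degrees


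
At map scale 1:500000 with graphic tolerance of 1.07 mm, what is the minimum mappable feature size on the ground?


ground = 1.07 mm * 500000 / 1000 = 535.0 m

535.0 m


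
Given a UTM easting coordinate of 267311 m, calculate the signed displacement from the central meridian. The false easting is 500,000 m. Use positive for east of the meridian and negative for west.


displacement = 267311 - 500000 = -232689 m

-232689 m


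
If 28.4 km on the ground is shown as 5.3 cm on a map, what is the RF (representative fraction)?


ground = 28.4 km = 2840000 cm; RF denominator = ground / map = 2840000 / 5.3 ≈ 535849; RF = 1:535849

1:535849


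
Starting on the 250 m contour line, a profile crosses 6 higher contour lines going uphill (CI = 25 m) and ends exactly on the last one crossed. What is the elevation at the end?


elevation = 250 + 6 * 25 = 400 m

400 m


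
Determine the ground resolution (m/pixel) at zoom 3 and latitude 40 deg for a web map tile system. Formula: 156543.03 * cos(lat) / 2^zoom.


res = 156543.03 * cos(40) / 2^3 = 156543.03 * 0.76604444 / 8 = 14989.86 m/pixel

14989.86 m/pixel


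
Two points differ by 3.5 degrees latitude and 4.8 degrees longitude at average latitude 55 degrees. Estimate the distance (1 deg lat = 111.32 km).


dlat_km = 3.5 * 111.32 = 389.62
dlon_km = 4.8 * 111.32 * cos(55) ≈ 306.483
dist = sqrt(389.62^2 + 306.483^2) ≈ 495.7 km

495.7 km


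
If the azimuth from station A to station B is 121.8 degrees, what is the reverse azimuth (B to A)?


back azimuth = (121.8 + 180) mod 360 = 301.8 degrees

301.8 degrees


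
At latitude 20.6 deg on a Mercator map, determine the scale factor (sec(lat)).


SF = 1 / cos(20.6) = 1 / 0.93606 = 1.068

1.068


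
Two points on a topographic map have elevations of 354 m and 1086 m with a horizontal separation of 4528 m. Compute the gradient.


gradient = (1086 - 354) / 4528 = 732 / 4528 = 0.1617

0.1617


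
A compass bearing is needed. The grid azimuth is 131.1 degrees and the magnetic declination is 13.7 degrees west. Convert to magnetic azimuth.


magnetic azimuth = grid azimuth - declination (east +ve)
mag_az = 131.1 - -13.7 = 144.8 degrees

144.8 degrees


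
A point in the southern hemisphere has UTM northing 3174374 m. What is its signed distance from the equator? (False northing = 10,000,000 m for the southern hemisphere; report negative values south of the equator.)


For southern: actual = 3174374 - 10000000 = -6825626 m

-6825626 m


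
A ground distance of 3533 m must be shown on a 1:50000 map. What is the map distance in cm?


map_cm = 3533 * 100 / 50000 = 7.066 cm ≈ 7.07 cm

7.07 cm


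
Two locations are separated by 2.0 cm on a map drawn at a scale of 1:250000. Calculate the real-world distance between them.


ground = 2.0 cm * 250000 / 100 = 5000.0 m = 5.0 km

5.0 km


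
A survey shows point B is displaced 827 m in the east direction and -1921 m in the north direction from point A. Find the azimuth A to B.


az = atan2(827, -1921) = 156.7 deg
adjusted to 0-360: 156.7 degrees

156.7 degrees


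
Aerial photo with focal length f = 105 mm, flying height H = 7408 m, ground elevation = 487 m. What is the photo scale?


scale = f / (H - h) = 105 mm / 6921 m = 105 / 6921000 = 1:65914

1:65914


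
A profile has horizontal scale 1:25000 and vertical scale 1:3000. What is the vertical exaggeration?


VE = horizontal_scale / vertical_scale = 25000 / 3000 ≈ 8.3

8.3x


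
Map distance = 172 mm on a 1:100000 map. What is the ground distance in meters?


ground = 172 mm * 100000 / 1000 = 17200.0 m

17200.0 m


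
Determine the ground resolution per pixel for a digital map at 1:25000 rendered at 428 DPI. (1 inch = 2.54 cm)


pixel_cm = 2.54 / 428 ≈ 0.005935 cm
ground = pixel_cm * 25000 / 100 = 2.54 * 25000 / (428 * 100) = 63500 / 42800 ≈ 1.48 m

1.48 m


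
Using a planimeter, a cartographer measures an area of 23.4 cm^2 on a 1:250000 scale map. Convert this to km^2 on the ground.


ground_area = 23.4 * (250000/100)^2 = 146250000.0 m^2 = 146.25 km^2

146.25 km^2


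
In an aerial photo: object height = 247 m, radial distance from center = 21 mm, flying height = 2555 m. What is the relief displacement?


d = h * r / H = 247 * 21 / 2555 = 2.03 mm

2.03 mm


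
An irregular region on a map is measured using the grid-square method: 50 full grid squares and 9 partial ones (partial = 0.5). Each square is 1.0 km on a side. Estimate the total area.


effective squares = 50 + 9 * 0.5 = 54.5
area = 54.5 * 1.0 = 54.5 km^2

54.5 km^2


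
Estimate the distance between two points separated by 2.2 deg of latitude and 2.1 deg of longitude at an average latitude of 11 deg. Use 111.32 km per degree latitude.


dlat_km = 2.2 * 111.32 = 244.904
dlon_km = 2.1 * 111.32 * cos(11) ≈ 229.477
dist = sqrt(244.904^2 + 229.477^2) ≈ 335.6 km

335.6 km


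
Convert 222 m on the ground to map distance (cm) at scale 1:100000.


map_cm = 222 * 100 / 100000 = 0.222 cm ≈ 0.22 cm

0.22 cm


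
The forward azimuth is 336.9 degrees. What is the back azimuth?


back azimuth = (336.9 + 180) mod 360 = 156.9 degrees

156.9 degrees


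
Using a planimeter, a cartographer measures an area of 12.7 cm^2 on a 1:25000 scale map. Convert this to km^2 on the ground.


ground_area = 12.7 * (25000/100)^2 = 793750.0 m^2 = 0.79375 km^2 ≈ 0.794 km^2

0.794 km^2


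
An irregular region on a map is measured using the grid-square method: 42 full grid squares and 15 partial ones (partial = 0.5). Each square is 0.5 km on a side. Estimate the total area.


effective squares = 42 + 15 * 0.5 = 49.5
area = 49.5 * 0.25 = 12.375 km^2

12.375 km^2


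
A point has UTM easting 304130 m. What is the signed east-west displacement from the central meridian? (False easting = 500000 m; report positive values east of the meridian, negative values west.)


displacement = 304130 - 500000 = -195870 m

-195870 m


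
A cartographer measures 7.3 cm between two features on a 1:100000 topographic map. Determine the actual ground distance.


ground = 7.3 cm * 100000 / 100 = 7300.0 m = 7.3 km

7.3 km


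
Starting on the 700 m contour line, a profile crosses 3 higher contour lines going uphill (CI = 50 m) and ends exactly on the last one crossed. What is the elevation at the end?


elevation = 700 + 3 * 50 = 850 m

850 m


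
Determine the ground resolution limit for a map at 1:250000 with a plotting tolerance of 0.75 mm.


ground = 0.75 mm * 250000 / 1000 = 187.5 m

187.5 m


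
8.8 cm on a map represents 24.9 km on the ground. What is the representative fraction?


ground = 24.9 km = 2490000 cm; RF denominator = ground / map = 2490000 / 8.8 ≈ 282955; RF = 1:282955

1:282955


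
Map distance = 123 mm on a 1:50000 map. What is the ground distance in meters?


ground = 123 mm * 50000 / 1000 = 6150.0 m

6150.0 m


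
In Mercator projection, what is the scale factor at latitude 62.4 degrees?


SF = 1 / cos(62.4) = 1 / 0.463296 = 2.158

2.158


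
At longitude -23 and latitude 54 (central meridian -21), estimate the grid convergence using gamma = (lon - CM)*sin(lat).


gamma = (-23 - -21) * sin(54) = -2 * 0.809017 = -1.618 degrees

-1.618 degrees


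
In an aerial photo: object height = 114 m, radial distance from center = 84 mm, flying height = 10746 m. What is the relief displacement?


d = h * r / H = 114 * 84 / 10746 = 0.89 mm

0.89 mm


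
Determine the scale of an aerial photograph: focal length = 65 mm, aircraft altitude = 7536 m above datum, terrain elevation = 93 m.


scale = f / (H - h) = 65 mm / 7443 m = 65 / 7443000 = 1:114508

1:114508


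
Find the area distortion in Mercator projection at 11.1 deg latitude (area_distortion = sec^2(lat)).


area_distortion = 1/cos^2(11.1) = 1.038

1.038


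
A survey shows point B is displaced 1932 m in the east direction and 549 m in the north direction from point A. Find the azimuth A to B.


az = atan2(1932, 549) = 74.1 deg
adjusted to 0-360: 74.1 degrees

74.1 degrees


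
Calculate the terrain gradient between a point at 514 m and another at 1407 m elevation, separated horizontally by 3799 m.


gradient = (1407 - 514) / 3799 = 893 / 3799 = 0.2351

0.2351


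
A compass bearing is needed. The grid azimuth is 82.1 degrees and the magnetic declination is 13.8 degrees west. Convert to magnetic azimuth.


magnetic azimuth = grid azimuth - declination (east +ve)
mag_az = 82.1 - -13.8 = 95.9 degrees

95.9 degrees


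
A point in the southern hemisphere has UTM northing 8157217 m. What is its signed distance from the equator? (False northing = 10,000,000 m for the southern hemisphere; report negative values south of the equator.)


For southern: actual = 8157217 - 10000000 = -1842783 m

-1842783 m


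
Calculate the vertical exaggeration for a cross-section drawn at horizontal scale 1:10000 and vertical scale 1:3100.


VE = horizontal_scale / vertical_scale = 10000 / 3100 ≈ 3.2

3.2x


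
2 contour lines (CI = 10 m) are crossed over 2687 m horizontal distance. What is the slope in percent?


elevation change = 2 * 10 = 20 m
slope = 20 / 2687 * 100 = 0.7%

0.7%


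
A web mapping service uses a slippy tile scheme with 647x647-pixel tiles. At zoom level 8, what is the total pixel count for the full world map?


tiles per axis = 2^8 = 256
total tiles = 256^2 = 65536
pixels per axis = 256 * 647 = 165632
total pixels = 165632^2 = 27433959424

27433959424 pixels


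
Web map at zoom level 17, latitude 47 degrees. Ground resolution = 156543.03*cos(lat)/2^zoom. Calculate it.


res = 156543.03 * cos(47) / 2^17 = 156543.03 * 0.68199836 / 131072 = 0.81 m/pixel

0.81 m/pixel


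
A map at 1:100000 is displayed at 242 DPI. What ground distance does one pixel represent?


pixel_cm = 2.54 / 242 ≈ 0.010496 cm
ground = pixel_cm * 100000 / 100 = 2.54 * 100000 / (242 * 100) = 254000 / 24200 ≈ 10.5 m

10.5 m


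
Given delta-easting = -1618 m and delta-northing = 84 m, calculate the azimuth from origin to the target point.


az = atan2(-1618, 84) = -87.0 deg
adjusted to 0-360: 273.0 degrees

273.0 degrees


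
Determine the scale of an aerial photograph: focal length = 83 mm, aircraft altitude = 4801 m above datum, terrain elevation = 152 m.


scale = f / (H - h) = 83 mm / 4649 m = 83 / 4649000 = 1:56012

1:56012


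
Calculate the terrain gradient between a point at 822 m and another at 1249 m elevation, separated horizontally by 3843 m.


gradient = (1249 - 822) / 3843 = 427 / 3843 = 0.1111

0.1111


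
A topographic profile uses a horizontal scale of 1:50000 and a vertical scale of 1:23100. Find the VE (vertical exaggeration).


VE = horizontal_scale / vertical_scale = 50000 / 23100 ≈ 2.2

2.2x


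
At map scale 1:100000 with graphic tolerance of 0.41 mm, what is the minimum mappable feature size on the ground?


ground = 0.41 mm * 100000 / 1000 = 41.0 m

41.0 m


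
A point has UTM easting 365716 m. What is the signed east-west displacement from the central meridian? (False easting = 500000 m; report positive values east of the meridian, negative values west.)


displacement = 365716 - 500000 = -134284 m

-134284 m


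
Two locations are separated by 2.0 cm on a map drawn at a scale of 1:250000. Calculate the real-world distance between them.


ground = 2.0 cm * 250000 / 100 = 5000.0 m = 5.0 km

5.0 km


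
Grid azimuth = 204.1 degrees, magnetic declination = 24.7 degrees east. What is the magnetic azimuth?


magnetic azimuth = grid azimuth - declination (east +ve)
mag_az = 204.1 - 24.7 = 179.4 degrees

179.4 degrees


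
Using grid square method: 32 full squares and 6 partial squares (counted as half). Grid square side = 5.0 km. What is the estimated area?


effective squares = 32 + 6 * 0.5 = 35.0
area = 35.0 * 25.0 = 875.0 km^2

875.0 km^2


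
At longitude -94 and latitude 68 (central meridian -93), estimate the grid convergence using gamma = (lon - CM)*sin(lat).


gamma = (-94 - -93) * sin(68) = -1 * 0.927184 = -0.927 degrees

-0.927 degrees


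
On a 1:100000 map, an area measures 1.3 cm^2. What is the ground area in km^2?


ground_area = 1.3 * (100000/100)^2 = 1300000.0 m^2 = 1.3 km^2

1.3 km^2


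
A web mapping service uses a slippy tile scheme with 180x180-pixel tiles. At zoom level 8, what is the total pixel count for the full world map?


tiles per axis = 2^8 = 256
total tiles = 256^2 = 65536
pixels per axis = 256 * 180 = 46080
total pixels = 46080^2 = 2123366400

2123366400 pixels


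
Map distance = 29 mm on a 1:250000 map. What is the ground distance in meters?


ground = 29 mm * 250000 / 1000 = 7250.0 m

7250.0 m


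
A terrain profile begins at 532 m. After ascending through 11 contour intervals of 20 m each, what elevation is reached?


elevation = 532 + 11 * 20 = 752 m

752 m


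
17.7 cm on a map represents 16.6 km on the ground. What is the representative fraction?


ground = 16.6 km = 1660000 cm; RF denominator = ground / map = 1660000 / 17.7 ≈ 93785; RF = 1:93785

1:93785


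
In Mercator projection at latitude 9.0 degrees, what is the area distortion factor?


area_distortion = 1/cos^2(9.0) = 1.025

1.025


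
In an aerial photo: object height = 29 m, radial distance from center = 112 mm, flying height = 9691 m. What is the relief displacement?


d = h * r / H = 29 * 112 / 9691 = 0.34 mm

0.34 mm


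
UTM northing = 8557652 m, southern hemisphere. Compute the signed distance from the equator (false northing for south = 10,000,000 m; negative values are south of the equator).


For southern: actual = 8557652 - 10000000 = -1442348 m

-1442348 m


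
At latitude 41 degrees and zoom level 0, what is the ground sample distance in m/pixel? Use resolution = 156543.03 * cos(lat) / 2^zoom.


res = 156543.03 * cos(41) / 2^0 = 156543.03 * 0.75470958 / 1 = 118144.52 m/pixel

118144.52 m/pixel


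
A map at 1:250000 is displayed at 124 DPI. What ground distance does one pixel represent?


pixel_cm = 2.54 / 124 ≈ 0.020484 cm
ground = pixel_cm * 250000 / 100 = 2.54 * 250000 / (124 * 100) = 635000 / 12400 ≈ 51.21 m

51.21 m


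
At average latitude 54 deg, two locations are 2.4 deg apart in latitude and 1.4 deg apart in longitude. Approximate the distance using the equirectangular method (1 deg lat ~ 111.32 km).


dlat_km = 2.4 * 111.32 = 267.168
dlon_km = 1.4 * 111.32 * cos(54) ≈ 91.605
dist = sqrt(267.168^2 + 91.605^2) ≈ 282.4 km

282.4 km


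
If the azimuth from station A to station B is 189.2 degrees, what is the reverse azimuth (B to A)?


back azimuth = (189.2 + 180) mod 360 = 9.2 degrees

9.2 degrees


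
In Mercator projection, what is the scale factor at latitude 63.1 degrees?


SF = 1 / cos(63.1) = 1 / 0.452435 = 2.21

2.21


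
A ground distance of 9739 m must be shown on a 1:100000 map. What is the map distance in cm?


map_cm = 9739 * 100 / 100000 = 9.739 cm ≈ 9.74 cm

9.74 cm


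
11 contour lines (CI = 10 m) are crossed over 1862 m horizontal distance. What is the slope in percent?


elevation change = 11 * 10 = 110 m
slope = 110 / 1862 * 100 = 5.9%

5.9%


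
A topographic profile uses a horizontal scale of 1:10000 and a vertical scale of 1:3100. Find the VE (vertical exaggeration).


VE = horizontal_scale / vertical_scale = 10000 / 3100 ≈ 3.2

3.2x


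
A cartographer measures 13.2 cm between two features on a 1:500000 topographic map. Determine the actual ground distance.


ground = 13.2 cm * 500000 / 100 = 66000.0 m = 66.0 km

66.0 km


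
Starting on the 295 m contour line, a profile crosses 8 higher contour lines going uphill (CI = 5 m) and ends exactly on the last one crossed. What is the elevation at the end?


elevation = 295 + 8 * 5 = 335 m

335 m


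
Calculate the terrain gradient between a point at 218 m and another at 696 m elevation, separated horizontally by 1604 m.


gradient = (696 - 218) / 1604 = 478 / 1604 = 0.298

0.298


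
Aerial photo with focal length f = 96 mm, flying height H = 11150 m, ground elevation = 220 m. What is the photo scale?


scale = f / (H - h) = 96 mm / 10930 m = 96 / 10930000 = 1:113854

1:113854


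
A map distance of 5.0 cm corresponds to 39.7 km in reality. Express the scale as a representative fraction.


ground = 39.7 km = 3970000 cm; RF denominator = ground / map = 3970000 / 5.0 = 794000; RF = 1:794000

1:794000


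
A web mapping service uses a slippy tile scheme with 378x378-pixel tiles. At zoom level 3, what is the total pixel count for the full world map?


tiles per axis = 2^3 = 8
total tiles = 8^2 = 64
pixels per axis = 8 * 378 = 3024
total pixels = 3024^2 = 9144576

9144576 pixels


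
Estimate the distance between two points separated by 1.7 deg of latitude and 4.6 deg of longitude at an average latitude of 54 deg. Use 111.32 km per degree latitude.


dlat_km = 1.7 * 111.32 = 189.244
dlon_km = 4.6 * 111.32 * cos(54) ≈ 300.988
dist = sqrt(189.244^2 + 300.988^2) ≈ 355.5 km

355.5 km


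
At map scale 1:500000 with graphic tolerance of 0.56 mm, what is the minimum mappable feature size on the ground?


ground = 0.56 mm * 500000 / 1000 = 280.0 m

280.0 m


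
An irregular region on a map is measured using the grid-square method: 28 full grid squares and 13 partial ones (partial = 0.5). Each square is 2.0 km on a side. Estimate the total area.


effective squares = 28 + 13 * 0.5 = 34.5
area = 34.5 * 4.0 = 138.0 km^2

138.0 km^2


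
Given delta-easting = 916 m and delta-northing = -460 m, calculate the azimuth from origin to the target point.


az = atan2(916, -460) = 116.7 deg
adjusted to 0-360: 116.7 degrees

116.7 degrees


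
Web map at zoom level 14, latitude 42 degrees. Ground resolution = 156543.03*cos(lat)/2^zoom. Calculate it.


res = 156543.03 * cos(42) / 2^14 = 156543.03 * 0.74314483 / 16384 = 7.1 m/pixel

7.1 m/pixel


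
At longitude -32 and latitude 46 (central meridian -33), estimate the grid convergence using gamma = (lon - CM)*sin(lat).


gamma = (-32 - -33) * sin(46) = 1 * 0.71934 = 0.719 degrees

0.719 degrees


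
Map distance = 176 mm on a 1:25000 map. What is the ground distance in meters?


ground = 176 mm * 25000 / 1000 = 4400.0 m

4400.0 m


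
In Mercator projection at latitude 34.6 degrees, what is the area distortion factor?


area_distortion = 1/cos^2(34.6) = 1.476

1.476


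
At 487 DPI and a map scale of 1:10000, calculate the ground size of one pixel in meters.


pixel_cm = 2.54 / 487 ≈ 0.005216 cm
ground = pixel_cm * 10000 / 100 = 2.54 * 10000 / (487 * 100) = 25400 / 48700 ≈ 0.52 m

0.52 m


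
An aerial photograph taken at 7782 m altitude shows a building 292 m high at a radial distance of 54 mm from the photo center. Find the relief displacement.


d = h * r / H = 292 * 54 / 7782 = 2.03 mm

2.03 mm


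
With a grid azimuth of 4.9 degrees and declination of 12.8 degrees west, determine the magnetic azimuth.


magnetic azimuth = grid azimuth - declination (east +ve)
mag_az = 4.9 - -12.8 = 17.7 degrees

17.7 degrees


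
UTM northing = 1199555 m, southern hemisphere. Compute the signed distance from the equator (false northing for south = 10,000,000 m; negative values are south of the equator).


For southern: actual = 1199555 - 10000000 = -8800445 m

-8800445 m


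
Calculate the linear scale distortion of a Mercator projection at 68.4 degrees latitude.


SF = 1 / cos(68.4) = 1 / 0.368125 = 2.716

2.716


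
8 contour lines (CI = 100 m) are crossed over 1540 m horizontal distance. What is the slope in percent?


elevation change = 8 * 100 = 800 m
slope = 800 / 1540 * 100 = 51.9%

51.9%


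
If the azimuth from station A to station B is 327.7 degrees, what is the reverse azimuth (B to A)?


back azimuth = (327.7 + 180) mod 360 = 147.7 degrees

147.7 degrees


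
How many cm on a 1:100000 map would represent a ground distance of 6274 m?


map_cm = 6274 * 100 / 100000 = 6.274 cm ≈ 6.27 cm

6.27 cm


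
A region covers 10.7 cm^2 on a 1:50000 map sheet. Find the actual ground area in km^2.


ground_area = 10.7 * (50000/100)^2 = 2675000.0 m^2 = 2.675 km^2

2.675 km^2


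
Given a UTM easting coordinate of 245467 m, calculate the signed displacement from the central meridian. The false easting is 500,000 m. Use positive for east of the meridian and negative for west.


displacement = 245467 - 500000 = -254533 m

-254533 m


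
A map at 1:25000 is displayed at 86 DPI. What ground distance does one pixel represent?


pixel_cm = 2.54 / 86 ≈ 0.029535 cm
ground = pixel_cm * 25000 / 100 = 2.54 * 25000 / (86 * 100) = 63500 / 8600 ≈ 7.38 m

7.38 m


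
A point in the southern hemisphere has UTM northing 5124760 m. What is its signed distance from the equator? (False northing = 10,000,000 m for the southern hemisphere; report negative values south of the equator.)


For southern: actual = 5124760 - 10000000 = -4875240 m

-4875240 m


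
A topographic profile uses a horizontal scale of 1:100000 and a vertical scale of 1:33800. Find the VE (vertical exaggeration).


VE = horizontal_scale / vertical_scale = 100000 / 33800 ≈ 3.0

3.0x


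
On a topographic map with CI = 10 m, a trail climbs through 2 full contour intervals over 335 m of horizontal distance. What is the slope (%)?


elevation change = 2 * 10 = 20 m
slope = 20 / 335 * 100 = 6.0%

6.0%


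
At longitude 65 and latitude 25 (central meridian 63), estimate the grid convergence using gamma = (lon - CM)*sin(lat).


gamma = (65 - 63) * sin(25) = 2 * 0.422618 = 0.845 degrees

0.845 degrees


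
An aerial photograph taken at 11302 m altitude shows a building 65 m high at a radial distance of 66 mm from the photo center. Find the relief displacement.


d = h * r / H = 65 * 66 / 11302 = 0.38 mm

0.38 mm


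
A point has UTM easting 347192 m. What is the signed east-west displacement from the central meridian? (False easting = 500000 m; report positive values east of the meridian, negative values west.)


displacement = 347192 - 500000 = -152808 m

-152808 m


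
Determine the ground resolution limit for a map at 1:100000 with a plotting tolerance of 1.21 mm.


ground = 1.21 mm * 100000 / 1000 = 121.0 m

121.0 m


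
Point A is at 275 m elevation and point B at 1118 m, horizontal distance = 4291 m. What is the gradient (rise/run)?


gradient = (1118 - 275) / 4291 = 843 / 4291 = 0.1965

0.1965


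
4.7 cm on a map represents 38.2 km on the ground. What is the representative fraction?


ground = 38.2 km = 3820000 cm; RF denominator = ground / map = 3820000 / 4.7 ≈ 812766; RF = 1:812766

1:812766


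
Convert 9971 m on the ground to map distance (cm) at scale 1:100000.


map_cm = 9971 * 100 / 100000 = 9.971 cm ≈ 9.97 cm

9.97 cm


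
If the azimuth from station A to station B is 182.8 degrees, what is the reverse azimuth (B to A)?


back azimuth = (182.8 + 180) mod 360 = 2.8 degrees

2.8 degrees


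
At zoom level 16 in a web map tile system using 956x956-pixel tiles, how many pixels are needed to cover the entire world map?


tiles per axis = 2^16 = 65536
total tiles = 65536^2 = 4294967296
pixels per axis = 65536 * 956 = 62652416
total pixels = 62652416^2 = 3925325230637056

3925325230637056 pixels


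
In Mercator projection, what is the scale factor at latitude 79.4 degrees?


SF = 1 / cos(79.4) = 1 / 0.183951 = 5.436

5.436


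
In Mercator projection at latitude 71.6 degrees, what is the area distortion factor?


area_distortion = 1/cos^2(71.6) = 10.037

10.037


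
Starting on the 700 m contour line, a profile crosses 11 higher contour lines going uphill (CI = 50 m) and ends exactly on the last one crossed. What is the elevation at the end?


elevation = 700 + 11 * 50 = 1250 m

1250 m


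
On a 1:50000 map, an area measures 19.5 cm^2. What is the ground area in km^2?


ground_area = 19.5 * (50000/100)^2 = 4875000.0 m^2 = 4.875 km^2

4.875 km^2


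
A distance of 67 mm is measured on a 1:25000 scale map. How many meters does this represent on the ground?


ground = 67 mm * 25000 / 1000 = 1675.0 m

1675.0 m


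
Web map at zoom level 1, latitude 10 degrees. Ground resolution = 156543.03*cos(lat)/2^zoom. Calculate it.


res = 156543.03 * cos(10) / 2^1 = 156543.03 * 0.98480775 / 2 = 77082.39 m/pixel

77082.39 m/pixel


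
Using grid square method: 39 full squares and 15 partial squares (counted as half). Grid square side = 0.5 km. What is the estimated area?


effective squares = 39 + 15 * 0.5 = 46.5
area = 46.5 * 0.25 = 11.625 km^2

11.625 km^2


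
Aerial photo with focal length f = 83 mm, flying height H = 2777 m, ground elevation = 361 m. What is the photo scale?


scale = f / (H - h) = 83 mm / 2416 m = 83 / 2416000 = 1:29108

1:29108


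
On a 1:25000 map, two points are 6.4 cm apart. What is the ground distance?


ground = 6.4 cm * 25000 / 100 = 1600.0 m = 1.6 km

1.6 km


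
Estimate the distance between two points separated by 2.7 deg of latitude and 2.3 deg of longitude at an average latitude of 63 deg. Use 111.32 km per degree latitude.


dlat_km = 2.7 * 111.32 = 300.564
dlon_km = 2.3 * 111.32 * cos(63) ≈ 116.238
dist = sqrt(300.564^2 + 116.238^2) ≈ 322.3 km

322.3 km


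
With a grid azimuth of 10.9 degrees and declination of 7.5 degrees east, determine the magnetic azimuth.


magnetic azimuth = grid azimuth - declination (east +ve)
mag_az = 10.9 - 7.5 = 3.4 degrees

3.4 degrees


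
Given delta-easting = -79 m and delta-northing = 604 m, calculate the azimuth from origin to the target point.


az = atan2(-79, 604) = -7.5 deg
adjusted to 0-360: 352.5 degrees

352.5 degrees


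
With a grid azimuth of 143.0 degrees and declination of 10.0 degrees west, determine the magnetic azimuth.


magnetic azimuth = grid azimuth - declination (east +ve)
mag_az = 143.0 - -10.0 = 153.0 degrees

153.0 degrees


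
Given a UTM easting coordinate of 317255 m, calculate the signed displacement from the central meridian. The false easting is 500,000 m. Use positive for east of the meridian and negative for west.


displacement = 317255 - 500000 = -182745 m

-182745 m


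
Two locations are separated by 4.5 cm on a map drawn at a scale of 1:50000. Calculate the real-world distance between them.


ground = 4.5 cm * 50000 / 100 = 2250.0 m = 2.25 km

2.25 km


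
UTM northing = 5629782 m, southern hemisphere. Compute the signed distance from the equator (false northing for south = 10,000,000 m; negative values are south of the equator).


For southern: actual = 5629782 - 10000000 = -4370218 m

-4370218 m


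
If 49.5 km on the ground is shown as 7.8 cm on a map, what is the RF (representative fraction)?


ground = 49.5 km = 4950000 cm; RF denominator = ground / map = 4950000 / 7.8 ≈ 634615; RF = 1:634615

1:634615


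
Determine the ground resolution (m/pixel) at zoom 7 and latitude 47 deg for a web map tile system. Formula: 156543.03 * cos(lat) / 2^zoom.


res = 156543.03 * cos(47) / 2^7 = 156543.03 * 0.68199836 / 128 = 834.08 m/pixel

834.08 m/pixel


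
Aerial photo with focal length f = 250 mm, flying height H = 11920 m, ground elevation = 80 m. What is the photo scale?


scale = f / (H - h) = 250 mm / 11840 m = 250 / 11840000 = 1:47360

1:47360


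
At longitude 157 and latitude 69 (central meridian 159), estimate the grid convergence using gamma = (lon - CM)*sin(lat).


gamma = (157 - 159) * sin(69) = -2 * 0.93358 = -1.867 degrees

-1.867 degrees


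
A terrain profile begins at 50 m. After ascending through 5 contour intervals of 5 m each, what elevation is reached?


elevation = 50 + 5 * 5 = 75 m

75 m


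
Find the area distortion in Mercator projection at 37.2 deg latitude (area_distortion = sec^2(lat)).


area_distortion = 1/cos^2(37.2) = 1.576

1.576


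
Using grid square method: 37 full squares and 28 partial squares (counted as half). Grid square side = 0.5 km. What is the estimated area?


effective squares = 37 + 28 * 0.5 = 51.0
area = 51.0 * 0.25 = 12.75 km^2

12.75 km^2


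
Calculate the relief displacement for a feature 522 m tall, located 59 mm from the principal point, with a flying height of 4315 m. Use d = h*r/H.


d = h * r / H = 522 * 59 / 4315 = 7.14 mm

7.14 mm


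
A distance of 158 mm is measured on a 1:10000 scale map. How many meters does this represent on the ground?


ground = 158 mm * 10000 / 1000 = 1580.0 m

1580.0 m


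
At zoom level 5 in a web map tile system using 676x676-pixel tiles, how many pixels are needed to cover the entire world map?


tiles per axis = 2^5 = 32
total tiles = 32^2 = 1024
pixels per axis = 32 * 676 = 21632
total pixels = 21632^2 = 467943424

467943424 pixels


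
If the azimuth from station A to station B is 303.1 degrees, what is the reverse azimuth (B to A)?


back azimuth = (303.1 + 180) mod 360 = 123.1 degrees

123.1 degrees


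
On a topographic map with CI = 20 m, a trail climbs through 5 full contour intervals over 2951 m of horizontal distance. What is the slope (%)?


elevation change = 5 * 20 = 100 m
slope = 100 / 2951 * 100 = 3.4%

3.4%


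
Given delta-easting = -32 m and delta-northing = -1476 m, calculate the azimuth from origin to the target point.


az = atan2(-32, -1476) = -178.8 deg
adjusted to 0-360: 181.2 degrees

181.2 degrees


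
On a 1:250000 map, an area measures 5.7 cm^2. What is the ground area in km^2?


ground_area = 5.7 * (250000/100)^2 = 35625000.0 m^2 = 35.625 km^2

35.625 km^2


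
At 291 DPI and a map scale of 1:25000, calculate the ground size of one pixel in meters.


pixel_cm = 2.54 / 291 ≈ 0.008729 cm
ground = pixel_cm * 25000 / 100 = 2.54 * 25000 / (291 * 100) = 63500 / 29100 ≈ 2.18 m

2.18 m


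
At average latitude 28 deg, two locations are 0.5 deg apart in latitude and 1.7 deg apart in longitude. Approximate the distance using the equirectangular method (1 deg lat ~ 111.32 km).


dlat_km = 0.5 * 111.32 = 55.66
dlon_km = 1.7 * 111.32 * cos(28) ≈ 167.093
dist = sqrt(55.66^2 + 167.093^2) ≈ 176.1 km

176.1 km


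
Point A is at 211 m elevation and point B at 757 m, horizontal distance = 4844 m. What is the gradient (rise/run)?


gradient = (757 - 211) / 4844 = 546 / 4844 = 0.1127

0.1127


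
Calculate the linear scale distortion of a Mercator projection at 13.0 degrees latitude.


SF = 1 / cos(13.0) = 1 / 0.97437 = 1.026

1.026


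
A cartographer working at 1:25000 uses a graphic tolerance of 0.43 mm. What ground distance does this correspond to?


ground = 0.43 mm * 25000 / 1000 = 10.75 m

10.75 m


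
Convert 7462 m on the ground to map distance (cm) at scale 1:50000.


map_cm = 7462 * 100 / 50000 = 14.924 cm ≈ 14.92 cm

14.92 cm


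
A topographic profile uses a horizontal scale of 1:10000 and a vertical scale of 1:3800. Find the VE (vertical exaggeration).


VE = horizontal_scale / vertical_scale = 10000 / 3800 ≈ 2.6

2.6x


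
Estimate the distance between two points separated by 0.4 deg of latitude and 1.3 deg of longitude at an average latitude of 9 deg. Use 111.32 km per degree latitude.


dlat_km = 0.4 * 111.32 = 44.528
dlon_km = 1.3 * 111.32 * cos(9) ≈ 142.934
dist = sqrt(44.528^2 + 142.934^2) ≈ 149.7 km

149.7 km


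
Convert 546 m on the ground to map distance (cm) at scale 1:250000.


map_cm = 546 * 100 / 250000 = 0.2184 cm ≈ 0.22 cm

0.22 cm


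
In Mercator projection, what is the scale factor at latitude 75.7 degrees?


SF = 1 / cos(75.7) = 1 / 0.246999 = 4.049

4.049


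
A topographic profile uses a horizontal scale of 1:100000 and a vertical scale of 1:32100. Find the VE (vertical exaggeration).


VE = horizontal_scale / vertical_scale = 100000 / 32100 ≈ 3.1

3.1x


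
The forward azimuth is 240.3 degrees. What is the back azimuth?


back azimuth = (240.3 + 180) mod 360 = 60.3 degrees

60.3 degrees


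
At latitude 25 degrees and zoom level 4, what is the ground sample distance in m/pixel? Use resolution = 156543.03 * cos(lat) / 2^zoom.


res = 156543.03 * cos(25) / 2^4 = 156543.03 * 0.90630779 / 16 = 8867.26 m/pixel

8867.26 m/pixel


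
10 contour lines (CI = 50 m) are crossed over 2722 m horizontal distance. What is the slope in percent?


elevation change = 10 * 50 = 500 m
slope = 500 / 2722 * 100 = 18.4%

18.4%


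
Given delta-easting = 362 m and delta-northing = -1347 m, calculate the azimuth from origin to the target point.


az = atan2(362, -1347) = 165.0 deg
adjusted to 0-360: 165.0 degrees

165.0 degrees


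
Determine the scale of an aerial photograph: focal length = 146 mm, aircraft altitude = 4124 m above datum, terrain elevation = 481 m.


scale = f / (H - h) = 146 mm / 3643 m = 146 / 3643000 = 1:24952

1:24952


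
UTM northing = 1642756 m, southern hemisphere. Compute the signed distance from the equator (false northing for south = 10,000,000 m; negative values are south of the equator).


For southern: actual = 1642756 - 10000000 = -8357244 m

-8357244 m


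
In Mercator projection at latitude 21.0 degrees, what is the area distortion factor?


area_distortion = 1/cos^2(21.0) = 1.147

1.147


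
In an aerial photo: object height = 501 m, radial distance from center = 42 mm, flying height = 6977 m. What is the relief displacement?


d = h * r / H = 501 * 42 / 6977 = 3.02 mm

3.02 mm


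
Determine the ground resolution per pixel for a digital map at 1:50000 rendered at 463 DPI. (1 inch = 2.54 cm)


pixel_cm = 2.54 / 463 ≈ 0.005486 cm
ground = pixel_cm * 50000 / 100 = 2.54 * 50000 / (463 * 100) = 127000 / 46300 ≈ 2.74 m

2.74 m


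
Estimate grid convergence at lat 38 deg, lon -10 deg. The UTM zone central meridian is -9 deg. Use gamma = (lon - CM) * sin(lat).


gamma = (-10 - -9) * sin(38) = -1 * 0.615661 = -0.616 degrees

-0.616 degrees


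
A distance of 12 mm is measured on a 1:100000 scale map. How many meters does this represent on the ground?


ground = 12 mm * 100000 / 1000 = 1200.0 m

1200.0 m


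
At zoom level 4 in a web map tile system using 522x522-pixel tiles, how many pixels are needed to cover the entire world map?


tiles per axis = 2^4 = 16
total tiles = 16^2 = 256
pixels per axis = 16 * 522 = 8352
total pixels = 8352^2 = 69755904

69755904 pixels


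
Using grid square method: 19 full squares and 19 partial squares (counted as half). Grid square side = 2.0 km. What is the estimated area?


effective squares = 19 + 19 * 0.5 = 28.5
area = 28.5 * 4.0 = 114.0 km^2

114.0 km^2


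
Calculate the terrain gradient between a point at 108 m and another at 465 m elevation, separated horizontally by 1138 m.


gradient = (465 - 108) / 1138 = 357 / 1138 = 0.3137

0.3137
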